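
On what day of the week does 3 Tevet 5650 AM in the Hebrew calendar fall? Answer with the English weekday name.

In the Gregorian calendar this is 26 December 1889 (JDN 2411363).
JDN 2411363 mod 7 = 3, and JDN 0 was a Monday, so this is a Thursday.

Thursday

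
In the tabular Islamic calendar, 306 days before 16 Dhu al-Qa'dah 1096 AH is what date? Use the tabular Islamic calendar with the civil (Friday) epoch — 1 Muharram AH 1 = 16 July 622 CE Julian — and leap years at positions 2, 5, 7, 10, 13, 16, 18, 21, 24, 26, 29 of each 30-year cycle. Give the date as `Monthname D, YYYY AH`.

Muharram 5, 1096 AH

Counting 306 days back from JDN 2336781 reaches JDN 2336475, which is Muharram 5, 1096 AH.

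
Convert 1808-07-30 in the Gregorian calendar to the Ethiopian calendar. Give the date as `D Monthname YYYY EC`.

24 Hamle 1800 EC

Both dates share Julian Day Number 2381629; in the Ethiopian calendar that is 24 Hamle 1800 EC.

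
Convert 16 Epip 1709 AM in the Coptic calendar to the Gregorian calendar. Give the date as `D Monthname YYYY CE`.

Julian Day Number of the source date = 2449192.
Converting JDN 2449192 to the Gregorian calendar gives 23 July 1993 CE.

23 July 1993 CE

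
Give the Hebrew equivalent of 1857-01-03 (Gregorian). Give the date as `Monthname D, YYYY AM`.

Both dates share Julian Day Number 2399318; in the Hebrew calendar that is 7 Tevet 5617 AM.

Tevet 7, 5617 AM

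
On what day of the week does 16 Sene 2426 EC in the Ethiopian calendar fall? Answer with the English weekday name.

Monday

This is JDN 2610237 (26 June 2434 Gregorian).
JDN 2610237 mod 7 = 0, and JDN 0 was a Monday, so this is a Monday.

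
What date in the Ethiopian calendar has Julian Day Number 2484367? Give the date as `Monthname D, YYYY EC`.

Hidar 2, 2082 EC

The Gregorian equivalent of JDN 2484367 is 11 November 2089.
In the Ethiopian calendar that day is Hidar 2, 2082 EC.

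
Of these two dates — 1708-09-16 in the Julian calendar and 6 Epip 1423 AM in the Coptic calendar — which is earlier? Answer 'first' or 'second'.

second

First date → JDN 2345164; second date → JDN 2344720.
JDN 2344720 < JDN 2345164, so the second date is earlier.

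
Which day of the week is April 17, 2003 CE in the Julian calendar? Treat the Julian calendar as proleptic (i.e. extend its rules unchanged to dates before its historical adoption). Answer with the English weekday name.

Equivalently 30 April 2003 Gregorian, JDN 2452760.
Since JDN mod 7 = 2 (0 = Monday), the day is Wednesday.

Wednesday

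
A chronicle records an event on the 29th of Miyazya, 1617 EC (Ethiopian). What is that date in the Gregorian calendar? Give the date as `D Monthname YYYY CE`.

4 May 1625 CE

Both dates share Julian Day Number 2314703; in the Gregorian calendar that is 4 May 1625 CE.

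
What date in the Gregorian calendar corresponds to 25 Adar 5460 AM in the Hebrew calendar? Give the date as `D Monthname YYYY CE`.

Julian Day Number of the source date = 2342047.
Converting JDN 2342047 to the Gregorian calendar gives 16 March 1700 CE.

16 March 1700 CE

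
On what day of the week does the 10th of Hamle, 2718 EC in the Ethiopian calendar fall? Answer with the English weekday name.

Friday

Equivalently 23 July 2726 Gregorian, JDN 2716914.
JDN 2716914 mod 7 = 4, and JDN 0 was a Monday, so this is a Friday.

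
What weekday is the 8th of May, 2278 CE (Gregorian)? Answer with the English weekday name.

2553210 ≡ 2 (mod 7); counting from Monday = 0 gives Wednesday.

Wednesday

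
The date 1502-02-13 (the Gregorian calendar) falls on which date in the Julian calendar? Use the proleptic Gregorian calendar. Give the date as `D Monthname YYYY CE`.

3 February 1502 CE

The Julian–Gregorian offset here is 10 days (Julian trailing).
13 February 1502 Gregorian − 10 days → 3 February 1502 Julian.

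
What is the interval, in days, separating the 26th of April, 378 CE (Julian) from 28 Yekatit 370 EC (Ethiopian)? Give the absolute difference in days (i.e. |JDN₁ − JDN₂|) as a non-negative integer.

First date → JDN 1859238; second date → JDN 1859175.
The interval is |1859238 − 1859175| = 63 days.

63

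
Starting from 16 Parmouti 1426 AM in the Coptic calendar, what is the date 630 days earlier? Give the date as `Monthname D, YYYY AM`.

Counting 630 days back from JDN 2345736 reaches JDN 2345106, which is Epip 26, 1424 AM.

Epip 26, 1424 AM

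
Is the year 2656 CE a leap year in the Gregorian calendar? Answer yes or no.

yes

2656 is divisible by 4 and not by 100, so it is a leap year.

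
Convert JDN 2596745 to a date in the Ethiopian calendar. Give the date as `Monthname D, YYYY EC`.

Hamle 8, 2389 EC

JDN 2596745 is 18 July 2397 in the Gregorian calendar.
In the Ethiopian calendar that day is Hamle 8, 2389 EC.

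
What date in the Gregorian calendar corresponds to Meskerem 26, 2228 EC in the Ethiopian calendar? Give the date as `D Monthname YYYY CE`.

9 October 2235 CE

Julian Day Number of the source date = 2537658.
Converting JDN 2537658 to the Gregorian calendar gives 9 October 2235 CE.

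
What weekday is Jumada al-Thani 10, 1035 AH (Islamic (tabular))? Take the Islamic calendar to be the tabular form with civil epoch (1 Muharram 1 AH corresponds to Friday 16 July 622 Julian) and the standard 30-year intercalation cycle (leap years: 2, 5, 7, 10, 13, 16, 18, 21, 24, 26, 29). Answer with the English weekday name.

This is JDN 2315012 (9 March 1626 Gregorian).
Since JDN mod 7 = 0 (0 = Monday), the day is Monday.

Monday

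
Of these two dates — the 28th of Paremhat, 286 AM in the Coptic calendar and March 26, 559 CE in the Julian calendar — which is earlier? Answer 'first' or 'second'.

The two dates have Julian Day Numbers 1929333 and 1925317 respectively.
Since 1925317 < 1929333, the second date comes first.

second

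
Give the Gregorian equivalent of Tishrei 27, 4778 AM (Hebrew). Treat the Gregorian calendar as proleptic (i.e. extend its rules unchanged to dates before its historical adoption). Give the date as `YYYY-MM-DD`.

1017-10-26

Julian Day Number of the source date = 2092810.
Converting JDN 2092810 to the Gregorian calendar gives 26 October 1017 CE.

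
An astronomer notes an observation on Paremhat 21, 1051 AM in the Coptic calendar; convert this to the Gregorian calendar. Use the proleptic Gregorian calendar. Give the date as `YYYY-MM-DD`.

1335-03-25

Both dates share Julian Day Number 2208742; in the Gregorian calendar that is 25 March 1335 CE.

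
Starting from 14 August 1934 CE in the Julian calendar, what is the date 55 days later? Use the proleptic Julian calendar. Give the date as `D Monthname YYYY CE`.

8 October 1934 CE

The starting date is JDN 2427677; 2427677 + 55 = 2427732.
JDN 2427732 corresponds to 8 October 1934 CE.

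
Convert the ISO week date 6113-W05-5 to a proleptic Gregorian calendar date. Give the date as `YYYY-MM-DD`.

6113-02-03

ISO week 1 of 6113 is the week containing the first Thursday of 6113.
Week 5, day 5 (Friday) lands on 6113-02-03.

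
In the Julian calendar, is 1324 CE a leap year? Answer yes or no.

1324 mod 4 = 0, so it is a leap year in the Julian calendar.

yes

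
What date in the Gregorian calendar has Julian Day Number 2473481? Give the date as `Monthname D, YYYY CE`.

Counting from JDN 2299161 = 15 Oct 1582 gives an offset of 174320 days.

January 22, 2060 CE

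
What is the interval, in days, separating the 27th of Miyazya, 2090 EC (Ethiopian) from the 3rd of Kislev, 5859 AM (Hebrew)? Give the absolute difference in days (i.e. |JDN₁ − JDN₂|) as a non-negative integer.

206

First date → JDN 2487464; second date → JDN 2487670.
The interval is |2487464 − 2487670| = 206 days.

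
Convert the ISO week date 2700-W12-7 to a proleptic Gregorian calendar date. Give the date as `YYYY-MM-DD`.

2700-03-25

ISO week 1 of 2700 is the week containing the first Thursday of 2700.
Week 12, day 7 (Sunday) lands on 2700-03-25.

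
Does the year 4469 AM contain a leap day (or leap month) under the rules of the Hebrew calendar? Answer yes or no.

Hebrew year 4469 is year 4 of its 19-year Metonic cycle; leap years are at positions 3, 6, 8, 11, 14, 17, 19, so it is a common year (12 months).

no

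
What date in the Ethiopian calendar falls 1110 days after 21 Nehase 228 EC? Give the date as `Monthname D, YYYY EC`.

Pagume 6, 231 EC

JDN of 21 Nehase 228 EC = 1807483.
1807483 + 1110 = 1808593.
JDN 1808593 in the Ethiopian calendar is Pagume 6, 231 EC.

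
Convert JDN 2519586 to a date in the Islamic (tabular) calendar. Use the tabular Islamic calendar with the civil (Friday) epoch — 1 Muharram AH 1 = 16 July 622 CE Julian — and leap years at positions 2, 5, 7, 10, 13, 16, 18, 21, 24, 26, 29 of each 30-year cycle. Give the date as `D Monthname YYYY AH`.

JDN 2519586 is 16 April 2186 in the Gregorian calendar.
In the tabular Islamic calendar that day is 26 Ramadan 1612 AH.

26 Ramadan 1612 AH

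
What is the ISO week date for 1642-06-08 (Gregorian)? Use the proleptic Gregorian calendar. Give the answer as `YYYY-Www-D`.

1642-W23-7

The weekday is Sunday (ISO weekday 7).
That Sunday belongs to ISO week 23 of ISO year 1642.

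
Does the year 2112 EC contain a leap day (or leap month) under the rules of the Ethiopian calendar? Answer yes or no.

2112 mod 4 = 0; in the Ethiopian calendar a year is leap when year mod 4 = 3, so it is a common year.

no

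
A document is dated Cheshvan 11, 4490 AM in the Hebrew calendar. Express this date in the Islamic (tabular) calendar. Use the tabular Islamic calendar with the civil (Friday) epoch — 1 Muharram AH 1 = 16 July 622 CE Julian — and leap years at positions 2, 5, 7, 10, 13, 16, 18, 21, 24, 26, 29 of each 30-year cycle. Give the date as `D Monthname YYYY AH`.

Julian Day Number of the source date = 1987606.
Converting JDN 1987606 to the tabular Islamic calendar gives 10 Rajab 111 AH.

10 Rajab 111 AH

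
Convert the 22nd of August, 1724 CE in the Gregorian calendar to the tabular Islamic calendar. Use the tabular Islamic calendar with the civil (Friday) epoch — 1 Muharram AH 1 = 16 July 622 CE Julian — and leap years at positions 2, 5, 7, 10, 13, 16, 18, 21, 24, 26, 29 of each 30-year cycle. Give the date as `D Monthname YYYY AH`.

2 Dhu al-Hijjah 1136 AH

Both dates share Julian Day Number 2350972; in the tabular Islamic calendar that is 2 Dhu al-Hijjah 1136 AH.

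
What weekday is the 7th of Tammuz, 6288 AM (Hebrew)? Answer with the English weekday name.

Saturday

Equivalently 26 June 2528 Gregorian, JDN 2644570.
Since JDN mod 7 = 5 (0 = Monday), the day is Saturday.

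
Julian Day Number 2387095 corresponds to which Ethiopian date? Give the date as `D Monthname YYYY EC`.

The Gregorian equivalent of JDN 2387095 is 18 July 1823.
In the Ethiopian calendar that day is 12 Hamle 1815 EC.

12 Hamle 1815 EC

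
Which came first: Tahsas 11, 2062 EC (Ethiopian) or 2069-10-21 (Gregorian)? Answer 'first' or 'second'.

second

First date → JDN 2477101; second date → JDN 2477041.
JDN 2477041 < JDN 2477101, so the second date is earlier.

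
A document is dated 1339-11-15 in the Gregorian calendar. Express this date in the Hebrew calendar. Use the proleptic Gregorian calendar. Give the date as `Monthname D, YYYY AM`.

Julian Day Number of the source date = 2210438.
Converting JDN 2210438 to the Hebrew calendar gives 5 Kislev 5100 AM.

Kislev 5, 5100 AM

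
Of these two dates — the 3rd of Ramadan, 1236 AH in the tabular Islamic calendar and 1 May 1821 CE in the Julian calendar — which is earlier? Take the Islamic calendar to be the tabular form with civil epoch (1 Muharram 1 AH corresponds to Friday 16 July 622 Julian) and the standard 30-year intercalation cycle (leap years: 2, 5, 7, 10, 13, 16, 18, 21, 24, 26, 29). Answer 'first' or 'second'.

second

First date → JDN 2386321; second date → JDN 2386299.
JDN 2386299 < JDN 2386321, so the second date is earlier.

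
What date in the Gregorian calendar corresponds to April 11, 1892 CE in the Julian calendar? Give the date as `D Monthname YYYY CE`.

23 April 1892 CE

For dates in this range the Gregorian date is 12 days ahead of the Julian.
11 April 1892 Julian + 12 days → 23 April 1892 Gregorian.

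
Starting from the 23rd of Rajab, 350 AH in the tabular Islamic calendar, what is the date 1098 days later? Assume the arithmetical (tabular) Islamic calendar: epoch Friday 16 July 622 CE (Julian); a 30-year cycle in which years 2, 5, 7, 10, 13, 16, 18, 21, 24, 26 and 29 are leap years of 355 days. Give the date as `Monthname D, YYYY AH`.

Sha'ban 28, 353 AH

JDN of the 23rd of Rajab, 350 AH = 2072313.
2072313 + 1098 = 2073411.
JDN 2073411 in the tabular Islamic calendar is Sha'ban 28, 353 AH.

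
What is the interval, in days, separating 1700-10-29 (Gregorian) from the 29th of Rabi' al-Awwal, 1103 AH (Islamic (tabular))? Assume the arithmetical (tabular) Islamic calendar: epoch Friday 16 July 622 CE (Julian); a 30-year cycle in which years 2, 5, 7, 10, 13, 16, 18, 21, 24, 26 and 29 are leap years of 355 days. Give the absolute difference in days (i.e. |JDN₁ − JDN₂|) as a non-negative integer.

First date → JDN 2342274; second date → JDN 2339039.
The interval is |2342274 − 2339039| = 3235 days.

3235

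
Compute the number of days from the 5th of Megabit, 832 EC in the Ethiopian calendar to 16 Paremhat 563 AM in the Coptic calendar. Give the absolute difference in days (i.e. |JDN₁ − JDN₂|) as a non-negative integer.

2567

First date → JDN 2027928; second date → JDN 2030495.
The interval is |2027928 − 2030495| = 2567 days.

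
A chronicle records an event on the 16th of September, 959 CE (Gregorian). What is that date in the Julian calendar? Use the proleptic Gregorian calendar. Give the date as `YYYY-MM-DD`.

For dates in this range the Gregorian date is 5 days ahead of the Julian.
16 September 959 Gregorian − 5 days → 11 September 959 Julian.

0959-09-11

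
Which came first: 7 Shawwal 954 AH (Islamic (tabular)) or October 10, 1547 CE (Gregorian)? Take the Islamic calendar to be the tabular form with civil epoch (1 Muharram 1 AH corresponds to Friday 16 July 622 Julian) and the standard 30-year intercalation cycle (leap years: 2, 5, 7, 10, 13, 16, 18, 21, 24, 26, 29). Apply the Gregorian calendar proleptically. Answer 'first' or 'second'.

second

The two dates have Julian Day Numbers 2286423 and 2286372 respectively.
Since 2286372 < 2286423, the second date comes first.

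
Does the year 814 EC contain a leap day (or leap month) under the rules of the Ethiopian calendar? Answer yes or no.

814 mod 4 = 2; in the Ethiopian calendar a year is leap when year mod 4 = 3, so it is a common year.

no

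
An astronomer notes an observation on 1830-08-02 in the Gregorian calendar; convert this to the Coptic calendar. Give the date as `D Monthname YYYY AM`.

Julian Day Number of the source date = 2389667.
Converting JDN 2389667 to the Coptic calendar gives 27 Epip 1546 AM.

27 Epip 1546 AM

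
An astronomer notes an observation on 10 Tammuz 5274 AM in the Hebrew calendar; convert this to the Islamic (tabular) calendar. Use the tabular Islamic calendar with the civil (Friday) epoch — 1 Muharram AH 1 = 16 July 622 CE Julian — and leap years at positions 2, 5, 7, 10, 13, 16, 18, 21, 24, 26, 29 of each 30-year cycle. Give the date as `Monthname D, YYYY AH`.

Both dates share Julian Day Number 2274231; in the tabular Islamic calendar that is 11 Jumada al-Awwal 920 AH.

Jumada al-Awwal 11, 920 AH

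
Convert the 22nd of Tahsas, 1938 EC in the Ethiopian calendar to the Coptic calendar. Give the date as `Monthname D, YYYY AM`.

Koiak 22, 1662 AM

Julian Day Number of the source date = 2431821.
Converting JDN 2431821 to the Coptic calendar gives 22 Koiak 1662 AM.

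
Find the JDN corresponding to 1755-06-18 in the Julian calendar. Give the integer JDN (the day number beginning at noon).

Equivalently 29 June 1755 (Gregorian).
JDN 2299161 is 15 October 1582 CE (Gregorian); the target day is +63079 days from there, so JDN = 2362240.

2362240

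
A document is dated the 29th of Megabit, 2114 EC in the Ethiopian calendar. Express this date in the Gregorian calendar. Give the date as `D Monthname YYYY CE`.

8 April 2122 CE

Julian Day Number of the source date = 2496202.
Converting JDN 2496202 to the Gregorian calendar gives 8 April 2122 CE.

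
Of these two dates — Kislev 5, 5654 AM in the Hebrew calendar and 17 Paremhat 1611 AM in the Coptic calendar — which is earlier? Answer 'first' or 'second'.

first

The two dates have Julian Day Numbers 2412782 and 2413278 respectively.
Since 2412782 < 2413278, the first date comes first.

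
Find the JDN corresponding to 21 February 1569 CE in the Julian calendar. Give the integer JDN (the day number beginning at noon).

2294187

In the proleptic Gregorian calendar the same day is 3 March 1569.
JDN 2451545 is 1 January 2000 CE (Gregorian); the target day is −157358 days from there, so JDN = 2294187.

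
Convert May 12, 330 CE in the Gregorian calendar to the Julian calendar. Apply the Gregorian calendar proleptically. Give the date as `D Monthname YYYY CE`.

11 May 330 CE

For dates in this range the Gregorian date is 1 day ahead of the Julian.
12 May 330 Gregorian − 1 day → 11 May 330 Julian.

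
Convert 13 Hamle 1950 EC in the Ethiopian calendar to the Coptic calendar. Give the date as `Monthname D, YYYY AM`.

Julian Day Number of the source date = 2436405.
Converting JDN 2436405 to the Coptic calendar gives 13 Epip 1674 AM.

Epip 13, 1674 AM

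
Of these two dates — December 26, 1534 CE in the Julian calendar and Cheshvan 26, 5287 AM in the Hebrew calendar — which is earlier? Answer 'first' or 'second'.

second

First date → JDN 2281711; second date → JDN 2278735.
JDN 2278735 < JDN 2281711, so the second date is earlier.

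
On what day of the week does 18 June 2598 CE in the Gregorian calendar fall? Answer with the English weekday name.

2670129 ≡ 0 (mod 7); counting from Monday = 0 gives Monday.

Monday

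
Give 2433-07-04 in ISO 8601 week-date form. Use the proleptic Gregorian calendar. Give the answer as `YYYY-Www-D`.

2433-W27-1

The weekday is Monday (ISO weekday 1).
That Monday belongs to ISO week 27 of ISO year 2433.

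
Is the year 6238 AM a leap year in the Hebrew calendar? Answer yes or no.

Hebrew year 6238 is year 6 of its 19-year Metonic cycle; leap years are at positions 3, 6, 8, 11, 14, 17, 19, so it is a leap year (13 months).

yes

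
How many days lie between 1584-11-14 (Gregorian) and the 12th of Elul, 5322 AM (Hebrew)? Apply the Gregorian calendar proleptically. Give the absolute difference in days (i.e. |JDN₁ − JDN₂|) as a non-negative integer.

JDN of the first date = 2299922.
JDN of the second date = 2291803.
|2291803 − 2299922| = 8119.

8119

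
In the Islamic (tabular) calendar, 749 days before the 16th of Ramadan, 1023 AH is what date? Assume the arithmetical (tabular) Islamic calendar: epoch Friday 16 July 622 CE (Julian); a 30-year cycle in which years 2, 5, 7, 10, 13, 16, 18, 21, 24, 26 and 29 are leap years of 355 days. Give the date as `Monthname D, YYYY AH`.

Sha'ban 5, 1021 AH

Counting 749 days back from JDN 2310854 reaches JDN 2310105, which is Sha'ban 5, 1021 AH.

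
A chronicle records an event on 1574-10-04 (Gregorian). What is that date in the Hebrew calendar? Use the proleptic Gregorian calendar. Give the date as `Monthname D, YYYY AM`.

Julian Day Number of the source date = 2296228.
Converting JDN 2296228 to the Hebrew calendar gives 9 Tishrei 5335 AM.

Tishrei 9, 5335 AM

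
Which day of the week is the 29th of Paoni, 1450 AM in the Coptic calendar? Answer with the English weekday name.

Equivalently 4 July 1734 Gregorian, JDN 2354575.
2354575 ≡ 6 (mod 7); counting from Monday = 0 gives Sunday.

Sunday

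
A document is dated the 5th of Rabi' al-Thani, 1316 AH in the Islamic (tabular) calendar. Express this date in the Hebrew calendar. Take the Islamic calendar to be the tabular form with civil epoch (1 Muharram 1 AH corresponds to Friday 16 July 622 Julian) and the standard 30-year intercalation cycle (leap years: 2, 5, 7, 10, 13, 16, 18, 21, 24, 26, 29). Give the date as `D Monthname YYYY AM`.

5 Elul 5658 AM

The source date corresponds to 23 August 1898 in the Gregorian calendar (JDN 2414525).
That day falls on 5 Elul 5658 AM in the Hebrew calendar.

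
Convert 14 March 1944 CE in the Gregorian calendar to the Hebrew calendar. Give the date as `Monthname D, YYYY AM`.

Adar 19, 5704 AM

Julian Day Number of the source date = 2431164.
Converting JDN 2431164 to the Hebrew calendar gives 19 Adar 5704 AM.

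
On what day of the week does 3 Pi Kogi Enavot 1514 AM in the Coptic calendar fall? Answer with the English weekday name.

This is JDN 2378015 (6 September 1798 Gregorian).
2378015 ≡ 3 (mod 7); counting from Monday = 0 gives Thursday.

Thursday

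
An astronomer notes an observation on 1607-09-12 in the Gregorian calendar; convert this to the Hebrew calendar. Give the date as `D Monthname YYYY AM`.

20 Elul 5367 AM

Both dates share Julian Day Number 2308259; in the Hebrew calendar that is 20 Elul 5367 AM.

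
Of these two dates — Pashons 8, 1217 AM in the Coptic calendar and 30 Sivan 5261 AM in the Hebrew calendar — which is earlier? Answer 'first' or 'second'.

first

The two dates have Julian Day Numbers 2269421 and 2269465 respectively.
Since 2269421 < 2269465, the first date comes first.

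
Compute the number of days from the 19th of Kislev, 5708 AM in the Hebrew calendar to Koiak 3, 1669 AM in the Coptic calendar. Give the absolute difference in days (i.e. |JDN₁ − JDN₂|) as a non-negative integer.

1837

JDN of the first date = 2432522.
JDN of the second date = 2434359.
|2434359 − 2432522| = 1837.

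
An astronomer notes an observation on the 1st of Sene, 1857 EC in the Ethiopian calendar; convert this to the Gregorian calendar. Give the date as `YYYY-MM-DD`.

Julian Day Number of the source date = 2402395.
Converting JDN 2402395 to the Gregorian calendar gives 7 June 1865 CE.

1865-06-07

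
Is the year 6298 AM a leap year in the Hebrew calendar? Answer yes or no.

Hebrew year 6298 is year 9 of its 19-year Metonic cycle; leap years are at positions 3, 6, 8, 11, 14, 17, 19, so it is a common year (12 months).

no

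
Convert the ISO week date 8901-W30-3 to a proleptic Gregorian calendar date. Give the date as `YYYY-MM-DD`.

8901-07-27

ISO week 1 of 8901 is the week containing the first Thursday of 8901.
Week 30, day 3 (Wednesday) lands on 8901-07-27.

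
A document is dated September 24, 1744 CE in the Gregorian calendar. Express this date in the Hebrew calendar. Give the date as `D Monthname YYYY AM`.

Both dates share Julian Day Number 2358310; in the Hebrew calendar that is 18 Tishrei 5505 AM.

18 Tishrei 5505 AM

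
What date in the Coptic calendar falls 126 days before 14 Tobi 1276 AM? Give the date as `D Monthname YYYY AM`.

8 Thout 1276 AM

Counting 126 days back from JDN 2290857 reaches JDN 2290731, which is 8 Thout 1276 AM.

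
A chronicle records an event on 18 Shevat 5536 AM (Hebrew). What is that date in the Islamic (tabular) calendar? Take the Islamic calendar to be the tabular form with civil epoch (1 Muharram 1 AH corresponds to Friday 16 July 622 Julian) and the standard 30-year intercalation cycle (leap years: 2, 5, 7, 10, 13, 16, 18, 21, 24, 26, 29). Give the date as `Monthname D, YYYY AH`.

Dhu al-Hijjah 17, 1189 AH

Both dates share Julian Day Number 2369769; in the tabular Islamic calendar that is 17 Dhu al-Hijjah 1189 AH.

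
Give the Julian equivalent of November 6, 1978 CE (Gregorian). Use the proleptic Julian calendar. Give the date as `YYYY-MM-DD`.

At this point the Julian calendar is 13 days behind the Gregorian.
6 November 1978 Gregorian − 13 days → 24 October 1978 Julian.

1978-10-24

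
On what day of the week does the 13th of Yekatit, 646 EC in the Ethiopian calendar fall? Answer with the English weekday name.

Friday

Equivalently 10 February 654 Gregorian, JDN 1959969.
1959969 ≡ 4 (mod 7); counting from Monday = 0 gives Friday.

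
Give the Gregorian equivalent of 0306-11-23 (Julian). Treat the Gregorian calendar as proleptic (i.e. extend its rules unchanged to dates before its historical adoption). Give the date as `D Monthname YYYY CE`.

At this point the Julian calendar is 1 day behind the Gregorian.
23 November 306 Julian + 1 day → 24 November 306 Gregorian.

24 November 306 CE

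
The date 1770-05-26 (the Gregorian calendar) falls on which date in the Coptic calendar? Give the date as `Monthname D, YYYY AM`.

Pashons 20, 1486 AM

Julian Day Number of the source date = 2367685.
Converting JDN 2367685 to the Coptic calendar gives 20 Pashons 1486 AM.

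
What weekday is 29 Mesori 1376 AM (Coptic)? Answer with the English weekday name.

Equivalently 1 September 1660 Gregorian, JDN 2327607.
JDN 2327607 mod 7 = 2, and JDN 0 was a Monday, so this is a Wednesday.

Wednesday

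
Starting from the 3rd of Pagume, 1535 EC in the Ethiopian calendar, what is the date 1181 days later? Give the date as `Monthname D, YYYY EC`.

Hidar 23, 1539 EC

The starting date is JDN 2284876; 2284876 + 1181 = 2286057.
JDN 2286057 corresponds to Hidar 23, 1539 EC.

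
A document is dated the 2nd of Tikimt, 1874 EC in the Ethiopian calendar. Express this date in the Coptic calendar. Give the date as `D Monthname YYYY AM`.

2 Paopi 1598 AM

Both dates share Julian Day Number 2408365; in the Coptic calendar that is 2 Paopi 1598 AM.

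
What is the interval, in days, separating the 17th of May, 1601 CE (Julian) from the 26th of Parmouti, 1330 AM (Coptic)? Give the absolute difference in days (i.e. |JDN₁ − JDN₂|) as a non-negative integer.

4722

First date → JDN 2305960; second date → JDN 2310682.
The interval is |2305960 − 2310682| = 4722 days.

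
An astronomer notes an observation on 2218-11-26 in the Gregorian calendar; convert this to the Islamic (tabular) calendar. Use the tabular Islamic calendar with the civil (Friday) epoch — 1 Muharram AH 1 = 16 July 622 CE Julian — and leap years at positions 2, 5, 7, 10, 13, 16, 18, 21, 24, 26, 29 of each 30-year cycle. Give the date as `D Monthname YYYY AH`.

7 Jumada al-Awwal 1646 AH

Both dates share Julian Day Number 2531497; in the tabular Islamic calendar that is 7 Jumada al-Awwal 1646 AH.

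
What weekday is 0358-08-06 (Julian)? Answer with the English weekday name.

Thursday

Equivalently 7 August 358 Gregorian, JDN 1852035.
Since JDN mod 7 = 3 (0 = Monday), the day is Thursday.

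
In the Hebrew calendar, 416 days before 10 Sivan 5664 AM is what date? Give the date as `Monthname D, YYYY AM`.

Nisan 7, 5663 AM

The starting date is JDN 2416625; 2416625 − 416 = 2416209.
JDN 2416209 corresponds to Nisan 7, 5663 AM.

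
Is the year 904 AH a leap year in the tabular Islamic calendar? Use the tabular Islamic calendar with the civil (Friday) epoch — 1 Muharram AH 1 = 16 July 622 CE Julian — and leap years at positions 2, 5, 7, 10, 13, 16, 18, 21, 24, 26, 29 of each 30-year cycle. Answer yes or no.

Year 904 AH is year 4 of its 30-year cycle; leap positions are 2, 5, 7, 10, 13, 16, 18, 21, 24, 26, 29, so it is a common year (354 days).

no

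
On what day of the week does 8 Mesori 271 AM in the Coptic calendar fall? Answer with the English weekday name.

Sunday

This is JDN 1923984 (3 August 555 Gregorian).
1923984 ≡ 6 (mod 7); counting from Monday = 0 gives Sunday.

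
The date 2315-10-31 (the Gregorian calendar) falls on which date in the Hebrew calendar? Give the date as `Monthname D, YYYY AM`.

Cheshvan 2, 6076 AM

Both dates share Julian Day Number 2566899; in the Hebrew calendar that is 2 Cheshvan 6076 AM.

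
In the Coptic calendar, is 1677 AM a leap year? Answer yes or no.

1677 mod 4 = 1; in the Coptic calendar a year is leap when year mod 4 = 3, so it is a common year.

no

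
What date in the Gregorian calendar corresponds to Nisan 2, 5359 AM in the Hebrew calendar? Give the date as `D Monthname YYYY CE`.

28 March 1599 CE

Both dates share Julian Day Number 2305169; in the Gregorian calendar that is 28 March 1599 CE.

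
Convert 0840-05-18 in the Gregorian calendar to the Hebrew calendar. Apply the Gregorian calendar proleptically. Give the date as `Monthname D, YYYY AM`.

Both dates share Julian Day Number 2028002; in the Hebrew calendar that is 8 Sivan 4600 AM.

Sivan 8, 4600 AM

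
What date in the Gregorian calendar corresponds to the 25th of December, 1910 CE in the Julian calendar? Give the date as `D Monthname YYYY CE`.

7 January 1911 CE

For dates in this range the Gregorian date is 13 days ahead of the Julian.
25 December 1910 Julian + 13 days → 7 January 1911 Gregorian.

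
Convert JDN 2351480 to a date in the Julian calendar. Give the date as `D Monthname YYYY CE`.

The Gregorian equivalent of JDN 2351480 is 12 January 1726.
In the Julian calendar that day is 1 January 1726 CE.

1 January 1726 CE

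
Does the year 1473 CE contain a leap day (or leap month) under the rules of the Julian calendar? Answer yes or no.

no

1473 mod 4 = 1, so it is a common year in the Julian calendar.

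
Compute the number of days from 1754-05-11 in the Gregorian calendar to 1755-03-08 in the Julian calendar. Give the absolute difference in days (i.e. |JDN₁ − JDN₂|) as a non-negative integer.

312

First date → JDN 2361826; second date → JDN 2362138.
The interval is |2361826 − 2362138| = 312 days.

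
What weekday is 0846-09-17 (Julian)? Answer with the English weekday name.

This is JDN 2030319 (21 September 846 Gregorian).
2030319 ≡ 4 (mod 7); counting from Monday = 0 gives Friday.

Friday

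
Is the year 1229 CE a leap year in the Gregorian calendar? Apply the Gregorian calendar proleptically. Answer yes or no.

1229 is not divisible by 4, so it is a common year.

no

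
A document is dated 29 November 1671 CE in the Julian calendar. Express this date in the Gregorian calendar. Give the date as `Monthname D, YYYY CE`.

December 9, 1671 CE

The Julian–Gregorian offset here is 10 days (Julian trailing).
29 November 1671 Julian + 10 days → 9 December 1671 Gregorian.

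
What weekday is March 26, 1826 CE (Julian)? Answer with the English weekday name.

In the Gregorian calendar this is 7 April 1826 (JDN 2388089).
Since JDN mod 7 = 4 (0 = Monday), the day is Friday.

Friday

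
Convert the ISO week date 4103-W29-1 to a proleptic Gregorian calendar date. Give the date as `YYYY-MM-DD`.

ISO week 1 of 4103 is the week containing the first Thursday of 4103.
Week 29, day 1 (Monday) lands on 4103-07-16.

4103-07-16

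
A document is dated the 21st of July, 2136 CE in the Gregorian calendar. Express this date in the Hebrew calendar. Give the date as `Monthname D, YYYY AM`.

Both dates share Julian Day Number 2501420; in the Hebrew calendar that is 21 Tammuz 5896 AM.

Tammuz 21, 5896 AM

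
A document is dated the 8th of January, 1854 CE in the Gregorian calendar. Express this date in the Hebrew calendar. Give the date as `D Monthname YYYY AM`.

8 Tevet 5614 AM

Both dates share Julian Day Number 2398227; in the Hebrew calendar that is 8 Tevet 5614 AM.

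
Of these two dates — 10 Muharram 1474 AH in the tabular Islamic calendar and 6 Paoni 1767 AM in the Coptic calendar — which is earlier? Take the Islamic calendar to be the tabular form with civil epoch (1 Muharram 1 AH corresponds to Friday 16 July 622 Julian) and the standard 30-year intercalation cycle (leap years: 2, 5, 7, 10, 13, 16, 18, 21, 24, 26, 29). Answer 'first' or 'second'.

The two dates have Julian Day Numbers 2470431 and 2470336 respectively.
Since 2470336 < 2470431, the second date comes first.

second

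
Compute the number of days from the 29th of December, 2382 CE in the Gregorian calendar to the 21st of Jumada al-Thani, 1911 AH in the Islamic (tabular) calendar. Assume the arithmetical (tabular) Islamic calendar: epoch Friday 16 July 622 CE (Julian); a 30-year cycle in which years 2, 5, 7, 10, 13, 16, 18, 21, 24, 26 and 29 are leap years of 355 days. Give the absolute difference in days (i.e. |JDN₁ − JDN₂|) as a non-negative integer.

34018

First date → JDN 2591430; second date → JDN 2625448.
The interval is |2591430 − 2625448| = 34018 days.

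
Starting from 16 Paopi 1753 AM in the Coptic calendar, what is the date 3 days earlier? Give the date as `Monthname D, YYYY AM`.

The starting date is JDN 2464993; 2464993 − 3 = 2464990.
JDN 2464990 corresponds to Paopi 13, 1753 AM.

Paopi 13, 1753 AM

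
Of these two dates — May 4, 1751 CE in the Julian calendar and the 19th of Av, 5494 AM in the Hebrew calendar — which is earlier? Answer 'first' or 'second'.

First date → JDN 2360734; second date → JDN 2354620.
JDN 2354620 < JDN 2360734, so the second date is earlier.

second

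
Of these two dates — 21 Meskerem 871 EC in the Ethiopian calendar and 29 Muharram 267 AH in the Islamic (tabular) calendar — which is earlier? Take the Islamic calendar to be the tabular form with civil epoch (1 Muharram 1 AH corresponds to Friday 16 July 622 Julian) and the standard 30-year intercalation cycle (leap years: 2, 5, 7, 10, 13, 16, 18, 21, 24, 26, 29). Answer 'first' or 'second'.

Converting both to JDN: 2042008 vs 2042730; the smaller is the first.

first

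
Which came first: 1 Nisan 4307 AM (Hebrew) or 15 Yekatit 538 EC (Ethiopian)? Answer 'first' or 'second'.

second

Converting both to JDN: 1920917 vs 1920524; the smaller is the second.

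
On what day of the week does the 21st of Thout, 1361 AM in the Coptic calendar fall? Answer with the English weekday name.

Equivalently 28 September 1644 Gregorian, JDN 2321790.
Since JDN mod 7 = 2 (0 = Monday), the day is Wednesday.

Wednesday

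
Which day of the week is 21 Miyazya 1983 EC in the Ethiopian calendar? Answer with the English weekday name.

This is JDN 2448376 (29 April 1991 Gregorian).
Since JDN mod 7 = 0 (0 = Monday), the day is Monday.

Monday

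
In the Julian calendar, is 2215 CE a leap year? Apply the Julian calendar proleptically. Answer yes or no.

no

2215 mod 4 = 3, so it is a common year in the Julian calendar.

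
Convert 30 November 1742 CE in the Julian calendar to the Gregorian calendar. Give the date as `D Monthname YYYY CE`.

At this point the Julian calendar is 11 days behind the Gregorian.
30 November 1742 Julian + 11 days → 11 December 1742 Gregorian.

11 December 1742 CE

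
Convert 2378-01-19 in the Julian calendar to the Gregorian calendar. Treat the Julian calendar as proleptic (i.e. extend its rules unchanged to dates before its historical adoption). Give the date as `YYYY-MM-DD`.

2378-02-04

At this point the Julian calendar is 16 days behind the Gregorian.
19 January 2378 Julian + 16 days → 4 February 2378 Gregorian.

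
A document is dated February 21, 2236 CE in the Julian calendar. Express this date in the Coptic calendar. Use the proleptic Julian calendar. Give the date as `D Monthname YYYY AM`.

Both dates share Julian Day Number 2537808; in the Coptic calendar that is 26 Meshir 1952 AM.

26 Meshir 1952 AM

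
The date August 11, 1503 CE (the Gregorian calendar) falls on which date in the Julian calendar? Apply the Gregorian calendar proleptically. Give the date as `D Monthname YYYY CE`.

1 August 1503 CE

At this point the Julian calendar is 10 days behind the Gregorian.
11 August 1503 Gregorian − 10 days → 1 August 1503 Julian.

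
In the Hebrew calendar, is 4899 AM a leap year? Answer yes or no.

Hebrew year 4899 is year 16 of its 19-year Metonic cycle; leap years are at positions 3, 6, 8, 11, 14, 17, 19, so it is a common year (12 months).

no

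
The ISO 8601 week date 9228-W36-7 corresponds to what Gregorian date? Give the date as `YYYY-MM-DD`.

ISO week 1 of 9228 is the week containing the first Thursday of 9228.
Week 36, day 7 (Sunday) lands on 9228-09-10.

9228-09-10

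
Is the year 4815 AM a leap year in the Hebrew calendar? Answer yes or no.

Hebrew year 4815 is year 8 of its 19-year Metonic cycle; leap years are at positions 3, 6, 8, 11, 14, 17, 19, so it is a leap year (13 months).

yes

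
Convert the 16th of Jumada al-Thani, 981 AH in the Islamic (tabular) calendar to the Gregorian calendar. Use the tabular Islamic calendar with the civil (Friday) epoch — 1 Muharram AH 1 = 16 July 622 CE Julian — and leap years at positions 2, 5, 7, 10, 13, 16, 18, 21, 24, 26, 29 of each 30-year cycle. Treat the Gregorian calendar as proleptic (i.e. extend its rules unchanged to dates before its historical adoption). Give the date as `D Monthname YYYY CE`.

23 October 1573 CE

Julian Day Number of the source date = 2295882.
Converting JDN 2295882 to the Gregorian calendar gives 23 October 1573 CE.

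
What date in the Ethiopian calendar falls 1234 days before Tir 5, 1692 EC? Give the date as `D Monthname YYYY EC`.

22 Nehase 1688 EC

JDN of Tir 5, 1692 EC = 2341983.
2341983 − 1234 = 2340749.
JDN 2340749 in the Ethiopian calendar is 22 Nehase 1688 EC.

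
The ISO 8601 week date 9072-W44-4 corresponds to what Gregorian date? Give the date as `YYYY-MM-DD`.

9072-10-31

ISO week 1 of 9072 is the week containing the first Thursday of 9072.
Week 44, day 4 (Thursday) lands on 9072-10-31.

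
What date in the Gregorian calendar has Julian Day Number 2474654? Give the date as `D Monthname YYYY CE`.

9 April 2063 CE

Counting from JDN 2299161 = 15 Oct 1582 gives an offset of 175493 days.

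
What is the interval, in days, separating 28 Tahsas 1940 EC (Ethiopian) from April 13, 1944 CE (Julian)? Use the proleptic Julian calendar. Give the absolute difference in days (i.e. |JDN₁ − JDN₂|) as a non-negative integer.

JDN of the first date = 2432558.
JDN of the second date = 2431207.
|2431207 − 2432558| = 1351.

1351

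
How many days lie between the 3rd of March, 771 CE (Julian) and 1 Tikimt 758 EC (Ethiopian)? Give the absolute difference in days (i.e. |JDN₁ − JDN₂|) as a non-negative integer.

1982

JDN of the first date = 2002727.
JDN of the second date = 2000745.
|2000745 − 2002727| = 1982.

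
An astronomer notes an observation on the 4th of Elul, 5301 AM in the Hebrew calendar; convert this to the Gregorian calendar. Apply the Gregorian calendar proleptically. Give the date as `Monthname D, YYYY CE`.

September 6, 1541 CE

Both dates share Julian Day Number 2284147; in the Gregorian calendar that is 6 September 1541 CE.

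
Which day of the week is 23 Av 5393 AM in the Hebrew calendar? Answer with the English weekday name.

Saturday

Equivalently 30 July 1633 Gregorian, JDN 2317712.
2317712 ≡ 5 (mod 7); counting from Monday = 0 gives Saturday.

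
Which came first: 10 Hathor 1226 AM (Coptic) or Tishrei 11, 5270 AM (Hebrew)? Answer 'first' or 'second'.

Converting both to JDN: 2272530 vs 2272488; the smaller is the second.

second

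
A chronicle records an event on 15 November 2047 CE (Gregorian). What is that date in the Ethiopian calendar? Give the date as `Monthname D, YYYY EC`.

Both dates share Julian Day Number 2469030; in the Ethiopian calendar that is 5 Hidar 2040 EC.

Hidar 5, 2040 EC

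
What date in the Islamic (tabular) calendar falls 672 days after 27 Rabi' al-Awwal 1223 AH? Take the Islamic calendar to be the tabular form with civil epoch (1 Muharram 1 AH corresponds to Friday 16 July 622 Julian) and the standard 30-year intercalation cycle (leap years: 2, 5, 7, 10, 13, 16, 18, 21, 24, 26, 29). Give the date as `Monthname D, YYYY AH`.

The starting date is JDN 2381561; 2381561 + 672 = 2382233.
JDN 2382233 corresponds to Safar 19, 1225 AH.

Safar 19, 1225 AH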